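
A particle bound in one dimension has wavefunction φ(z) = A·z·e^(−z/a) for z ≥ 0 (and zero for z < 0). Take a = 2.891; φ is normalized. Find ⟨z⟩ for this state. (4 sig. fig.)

The expectation value is the |φ|²-weighted average of z: ∫ z|φ|² dz.
Evaluating both integrals, ⟨z⟩ = 3·a/2.
With a = 2.891, ⟨z⟩ = 4.3365.

⟨z⟩ ≈ 4.337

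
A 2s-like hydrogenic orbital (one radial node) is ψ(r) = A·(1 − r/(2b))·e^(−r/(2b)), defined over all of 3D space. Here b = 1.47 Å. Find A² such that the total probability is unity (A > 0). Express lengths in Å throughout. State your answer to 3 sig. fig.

A^2 ≈ 0.0125 Å^(-3)

Require ∫ |ψ|² 4πr² dr = 1 over the whole domain.
The angular integral contributes 4π, leaving ∫₀^∞ r²|ψ|² dr.
The integral (without the A² prefactor) comes out to 8·π·b^3.
Plugging in b = 1.47 yields A = 0.1119.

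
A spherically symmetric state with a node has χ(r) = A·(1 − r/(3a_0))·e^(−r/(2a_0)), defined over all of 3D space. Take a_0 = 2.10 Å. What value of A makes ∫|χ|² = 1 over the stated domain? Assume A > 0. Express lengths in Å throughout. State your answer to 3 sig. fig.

A ≈ 0.114 Å^(-3/2)

We need A² ∫|f|² 4πr² dr = 1, taking the integral from 0 to ∞.
The angular integral contributes 4π, leaving ∫₀^∞ r²|χ|² dr.
With χ = A·(1 − r/(3a_0))·e^(−r/(2a_0)), the integral evaluates to A²·[8·π·a_0^3/3].
Substituting a_0 = 2.10 gives A² = 0.01289, so A = 0.1135.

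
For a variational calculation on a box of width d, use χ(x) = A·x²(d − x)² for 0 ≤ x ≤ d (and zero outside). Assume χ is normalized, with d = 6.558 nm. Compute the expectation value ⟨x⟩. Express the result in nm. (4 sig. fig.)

⟨x⟩ ≈ 3.279 nm

⟨x⟩ = ∫ x |χ|² dx over the full domain.
Since the A² factors cancel between numerator and denominator, ⟨x⟩ = d/2.
Putting d = 6.558 gives 3.2790.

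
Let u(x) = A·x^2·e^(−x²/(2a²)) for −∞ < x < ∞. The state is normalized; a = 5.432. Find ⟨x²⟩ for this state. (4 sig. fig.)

By definition ⟨x²⟩ = ∫ x^2 |u(x)|² dx.
Evaluating both integrals, ⟨x²⟩ = 5·a^2/2.
With a = 5.432, ⟨x^2⟩ = 73.767.

⟨x^2⟩ ≈ 73.77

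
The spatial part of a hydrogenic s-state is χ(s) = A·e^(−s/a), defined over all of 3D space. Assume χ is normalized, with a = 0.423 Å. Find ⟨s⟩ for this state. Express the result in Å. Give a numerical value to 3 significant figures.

⟨s⟩ ≈ 0.635 Å

By definition ⟨s⟩ = ∫ s |χ(s)|² 4πs² ds.
Evaluating both integrals, ⟨s⟩ = 3·a/2.
Putting a = 0.423 gives 0.6345.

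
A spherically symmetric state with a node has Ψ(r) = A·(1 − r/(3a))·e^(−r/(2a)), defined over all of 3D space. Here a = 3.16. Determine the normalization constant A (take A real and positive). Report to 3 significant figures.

A ≈ 0.0615

We need A² ∫|f|² 4πr² dr = 1, taking the integral from 0 to ∞.
Carrying out the integral gives A² · 8·π·a^3/3.
With a = 3.16: A² = 0.003783 and A = 0.06150.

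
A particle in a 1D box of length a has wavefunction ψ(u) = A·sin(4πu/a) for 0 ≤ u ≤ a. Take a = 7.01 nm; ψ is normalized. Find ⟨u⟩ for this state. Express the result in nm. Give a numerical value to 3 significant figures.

⟨u⟩ ≈ 3.51 nm

⟨u⟩ = ∫ u |ψ|² du over the full domain.
Since the A² factors cancel between numerator and denominator, ⟨u⟩ = a/2.
With a = 7.01, ⟨u⟩ = 3.505.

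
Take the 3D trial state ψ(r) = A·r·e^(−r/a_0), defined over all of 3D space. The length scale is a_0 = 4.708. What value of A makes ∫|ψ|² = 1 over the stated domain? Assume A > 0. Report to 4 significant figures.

We need A² ∫|f|² 4πr² dr = 1, taking the integral from 0 to ∞.
Using ∫₀^∞ rⁿ e^(−αr) dr = n!/αⁿ⁺¹, carrying out the integral gives A² · 3·π·a_0^5.
Setting this equal to 1 gives A² = 1/(3·π·a_0^5).
Substituting a_0 = 4.708 gives A² = 0.000045872, so A = 0.0067729.

A ≈ 0.006773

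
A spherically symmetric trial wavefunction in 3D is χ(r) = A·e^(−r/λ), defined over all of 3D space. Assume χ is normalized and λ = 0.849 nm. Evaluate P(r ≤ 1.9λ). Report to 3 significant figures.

P = ∫ |χ|² 4πr² dr over r ≤ 1.9λ.
The full normalization integral is A²·[π·λ^3] = 1, fixing A².
In terms of u = r/λ (A², 4π and the length scale all cancel between numerator and denominator), P = [∫_{0}^{1.9} u^2·e^(-2·u) du] / [∫_{0}^{∞} u^2·e^(-2·u) du].
Using ∫ u^2·e^(-2·u) du = -(2·u^2 + 2·u + 1)·e^(-2·u)/4, the numerator is 1/4 - 601·e^(-19/5)/200 and the denominator is 1/4.
The region integral divided by the full integral gives P = 0.7311.

P ≈ 0.731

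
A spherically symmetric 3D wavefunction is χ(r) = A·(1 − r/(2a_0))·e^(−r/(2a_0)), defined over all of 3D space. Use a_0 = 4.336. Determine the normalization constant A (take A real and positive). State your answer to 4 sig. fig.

A ≈ 0.02209

The normalization condition is ∫|χ|² 4πr² dr = 1 from 0 to ∞.
In 3D with spherical symmetry the volume element is 4πr² dr.
The integral (without the A² prefactor) comes out to 8·π·a_0^3.
So A² = (8·π·a_0^3)^(−1).
With a_0 = 4.336: A² = 0.00048808 and A = 0.022093.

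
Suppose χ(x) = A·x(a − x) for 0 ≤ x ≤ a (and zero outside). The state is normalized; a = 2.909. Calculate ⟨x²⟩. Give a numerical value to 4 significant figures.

⟨x^2⟩ ≈ 2.418

The expectation value is the |χ|²-weighted average of x^2: ∫ x^2|χ|² dx.
Expanding the polynomial and integrating term by term, the ratio of the moment integral to the normalization integral gives ⟨x²⟩ = 2·a^2/7.
With a = 2.909, ⟨x^2⟩ = 2.4178.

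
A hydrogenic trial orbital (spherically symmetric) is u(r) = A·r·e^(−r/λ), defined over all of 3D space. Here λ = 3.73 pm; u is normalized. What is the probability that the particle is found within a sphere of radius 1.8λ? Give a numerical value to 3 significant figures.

P = ∫ |u|² 4πr² dr over r ≤ 1.8λ.
A² is fixed by ∫₀^∞ 4πr²|u|² dr = 1, i.e. A² = (3·π·λ^5)^(−1).
Let t = r/λ; then A², 4π and the length scale all cancel, so P = ∫_{0}^{1.8} t^4·e^(-2·t) dt ÷ ∫_{0}^{∞} t^4·e^(-2·t) dt.
An antiderivative of t^4·e^(-2·t) is -(t^4/2 + t^3 + 3·t^2/2 + 3·t/2 + 3/4)·e^(-2·t); evaluating from 0 to 1.8 gives ≈ 0.22017, while the full integral is 3/4.
This evaluates to P = 0.2936.

P ≈ 0.294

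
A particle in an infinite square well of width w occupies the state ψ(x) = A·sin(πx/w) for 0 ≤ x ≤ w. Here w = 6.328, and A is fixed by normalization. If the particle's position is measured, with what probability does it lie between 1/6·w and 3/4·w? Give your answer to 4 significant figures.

P ≈ 0.8803

P = ∫_{1/6·w}^{3/4·w} |ψ(x)|² dx.
Since A² = 1/(w/2), this is the region integral divided by the full normalization integral.
Substituting u = x/w, A² and the length scale cancel in the ratio: P = ∫_{1/6}^{3/4} sin(π·u)^2 du / ∫_{0}^{1} sin(π·u)^2 du.
Using ∫ sin(π·u)^2 du = u/2 - sin(2·π·u)/(4·π), the numerator is √(3)/(8·π) + 1/(4·π) + 7/24 and the denominator is 1/2.
Taking the ratio, P = (3·√(3) + 6 + 7·π)/(12·π).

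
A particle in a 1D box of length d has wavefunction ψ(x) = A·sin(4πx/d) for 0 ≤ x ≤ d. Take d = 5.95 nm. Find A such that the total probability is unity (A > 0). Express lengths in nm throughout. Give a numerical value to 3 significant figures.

The normalization condition is ∫|ψ|² dx = 1 from 0 to d.
Using sin²θ = (1 − cos 2θ)/2, carrying out the integral gives A² · d/2.
So A² = (d/2)^(−1).
Plugging in d = 5.95 yields A = 0.5798.

A ≈ 0.580 nm^(-1/2)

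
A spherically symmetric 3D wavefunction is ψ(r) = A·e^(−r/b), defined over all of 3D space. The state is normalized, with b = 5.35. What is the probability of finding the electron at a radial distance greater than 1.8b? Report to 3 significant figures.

Integrate the radial probability density 4πr²|ψ|² over r > 1.8b.
The full normalization integral is A²·[π·b^3] = 1, fixing A².
Substituting u = r/b, A², 4π and the length scale all cancel in the ratio: P = ∫_{1.8}^{∞} u^2·e^(-2·u) du / ∫_{0}^{∞} u^2·e^(-2·u) du.
Using ∫ u^2·e^(-2·u) du = -(2·u^2 + 2·u + 1)·e^(-2·u)/4, the numerator is 277·e^(-18/5)/100 and the denominator is 1/4.
The region integral divided by the full integral gives P = 0.3027.

P ≈ 0.303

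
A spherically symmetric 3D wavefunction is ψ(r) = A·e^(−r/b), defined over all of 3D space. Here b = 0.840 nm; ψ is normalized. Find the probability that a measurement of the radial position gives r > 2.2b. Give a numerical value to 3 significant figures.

P ≈ 0.185

With dV = 4πr²dr, the probability is ∫|ψ|² dV over r > 2.2b.
The full normalization integral is A²·[π·b^3] = 1, fixing A².
Substituting u = r/b, A², 4π and the length scale all cancel in the ratio: P = ∫_{2.2}^{∞} u^2·e^(-2·u) du / ∫_{0}^{∞} u^2·e^(-2·u) du.
With ∫ u^2·e^(-2·u) du = -(2·u^2 + 2·u + 1)·e^(-2·u)/4 + C, the region integral is 377·e^(-22/5)/100 and the full one is 1/4.
This evaluates to P = 0.1851.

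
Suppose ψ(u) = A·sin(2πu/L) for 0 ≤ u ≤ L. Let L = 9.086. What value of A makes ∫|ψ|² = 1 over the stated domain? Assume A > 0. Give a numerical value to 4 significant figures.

Require ∫ |ψ|² du = 1 over the whole domain.
Using sin²θ = (1 − cos 2θ)/2, ∫|ψ|² du = A²·(L/2).
With L = 9.086: A² = 0.22012 and A = 0.46917.

A ≈ 0.4692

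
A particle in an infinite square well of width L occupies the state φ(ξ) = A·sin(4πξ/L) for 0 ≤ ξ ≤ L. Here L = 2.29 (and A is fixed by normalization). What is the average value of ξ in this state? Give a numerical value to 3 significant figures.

The expectation value is the |φ|²-weighted average of ξ: ∫ ξ|φ|² dξ.
The ratio of the moment integral to the normalization integral gives ⟨ξ⟩ = L/2.
With L = 2.29, ⟨ξ⟩ = 1.145.

⟨ξ⟩ ≈ 1.15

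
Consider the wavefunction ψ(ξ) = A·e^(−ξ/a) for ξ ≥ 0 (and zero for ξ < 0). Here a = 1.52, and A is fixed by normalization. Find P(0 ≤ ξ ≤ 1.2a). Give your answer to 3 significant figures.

P ≈ 0.909

|ψ|² is the probability density, so P = ∫_{0}^{1.2a} |ψ|² dξ.
With A² fixed by ∫|ψ|² = 1, i.e. A² = (a/2)^(−1), substitute and integrate.
In terms of u = ξ/a (A² and the length scale cancel between numerator and denominator), P = [∫_{0}^{1.2} e^(-2·u) du] / [∫_{0}^{∞} e^(-2·u) du].
Using ∫ e^(-2·u) du = -e^(-2·u)/2, the numerator is 1/2 - e^(-12/5)/2 and the denominator is 1/2.
Evaluating gives P = 0.9093.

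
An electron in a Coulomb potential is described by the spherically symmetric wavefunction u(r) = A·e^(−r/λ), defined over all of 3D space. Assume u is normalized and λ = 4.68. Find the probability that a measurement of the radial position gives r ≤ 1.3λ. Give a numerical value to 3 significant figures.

P ≈ 0.482

With dV = 4πr²dr, the probability is ∫|u|² dV over r ≤ 1.3λ.
A² is fixed by ∫₀^∞ 4πr²|u|² dr = 1, i.e. A² = (π·λ^3)^(−1).
In terms of t = r/λ (A², 4π and the length scale all cancel between numerator and denominator), P = [∫_{0}^{1.3} t^2·e^(-2·t) dt] / [∫_{0}^{∞} t^2·e^(-2·t) dt].
With ∫ t^2·e^(-2·t) dt = -(2·t^2 + 2·t + 1)·e^(-2·t)/4 + C, the region integral is 1/4 - 349·e^(-13/5)/200 and the full one is 1/4.
This evaluates to P = 0.4816.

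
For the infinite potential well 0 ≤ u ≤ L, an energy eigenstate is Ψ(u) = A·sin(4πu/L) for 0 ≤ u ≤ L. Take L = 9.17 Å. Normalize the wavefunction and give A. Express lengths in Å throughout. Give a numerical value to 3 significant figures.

A ≈ 0.467 Å^(-1/2)

We need A² ∫|f|² du = 1, taking the integral from 0 to L.
Using sin²θ = (1 − cos 2θ)/2, carrying out the integral gives A² · L/2.
Hence A² = 1/[L/2].
With L = 9.17: A² = 0.2181 and A = 0.4670.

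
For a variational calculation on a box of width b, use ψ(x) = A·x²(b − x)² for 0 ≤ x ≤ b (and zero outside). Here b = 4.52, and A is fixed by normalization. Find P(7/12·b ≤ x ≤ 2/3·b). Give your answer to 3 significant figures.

P ≈ 0.157

P = ∫_{7/12·b}^{2/3·b} |ψ(x)|² dx.
The normalization integral ∫|ψ|²dx over the whole domain equals b^9/630·A², and A² cancels in the ratio.
Let u = x/b; then A² and the length scale cancel, so P = ∫_{7/12}^{2/3} u^4·(1 - u)^4 du ÷ ∫_{0}^{1} u^4·(1 - u)^4 du.
With ∫ u^4·(1 - u)^4 du = u^5·(70·u^4 - 315·u^3 + 540·u^2 - 420·u + 126)/630 + C, the region integral is ≈ 0.00024997 and the full one is 1/630.
Evaluating gives P = 0.1575.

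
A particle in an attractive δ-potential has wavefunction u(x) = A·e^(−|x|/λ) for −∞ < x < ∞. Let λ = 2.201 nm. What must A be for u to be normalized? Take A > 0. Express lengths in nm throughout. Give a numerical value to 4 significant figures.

A ≈ 0.6740 nm^(-1/2)

The normalization condition is ∫|u|² dx = 1 from −∞ to ∞.
∫|u|² dx = A²·(λ).
With λ = 2.201: A² = 0.45434 and A = 0.67405.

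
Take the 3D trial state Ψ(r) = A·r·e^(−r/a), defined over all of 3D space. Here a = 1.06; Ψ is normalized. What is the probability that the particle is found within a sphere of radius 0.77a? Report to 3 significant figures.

P = ∫ |Ψ|² 4πr² dr over r ≤ 0.77a.
The full normalization integral is A²·[3·π·a^5] = 1, fixing A².
Substituting u = r/a, A², 4π and the length scale all cancel in the ratio: P = ∫_{0}^{0.77} u^4·e^(-2·u) du / ∫_{0}^{∞} u^4·e^(-2·u) du.
Using ∫ u^4·e^(-2·u) du = -(u^4/2 + u^3 + 3·u^2/2 + 3·u/2 + 3/4)·e^(-2·u), the numerator is ≈ 0.015391 and the denominator is 3/4.
This evaluates to P = 0.02052.

P ≈ 0.0205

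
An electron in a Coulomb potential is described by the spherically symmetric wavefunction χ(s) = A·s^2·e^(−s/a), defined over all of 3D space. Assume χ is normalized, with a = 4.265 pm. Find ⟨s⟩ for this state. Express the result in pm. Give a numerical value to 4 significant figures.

⟨s⟩ ≈ 14.93 pm

⟨s⟩ = ∫ s |χ|² 4πs² ds over the full domain.
Recall ∫₀^∞ s^m e^(−s/β) ds = m!·β^(m+1), since the A² factors cancel between numerator and denominator, ⟨s⟩ = 7·a/2.
With a = 4.265, ⟨s⟩ = 14.928.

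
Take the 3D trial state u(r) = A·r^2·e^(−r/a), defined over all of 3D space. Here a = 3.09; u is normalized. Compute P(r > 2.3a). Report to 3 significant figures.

P ≈ 0.818

P = ∫ |u|² 4πr² dr over r > 2.3a.
The full normalization integral is A²·[45·π·a^7/2] = 1, fixing A².
Substituting t = r/a, A², 4π and the length scale all cancel in the ratio: P = ∫_{2.3}^{∞} t^6·e^(-2·t) dt / ∫_{0}^{∞} t^6·e^(-2·t) dt.
An antiderivative of t^6·e^(-2·t) is -(4·t^6 + 12·t^5 + 30·t^4 + 60·t^3 + 90·t^2 + 90·t + 45)·e^(-2·t)/8; evaluating from 2.3 to ∞ gives ≈ 4.6014, while the full integral is 45/8.
Taking the ratio yields P = 0.8180.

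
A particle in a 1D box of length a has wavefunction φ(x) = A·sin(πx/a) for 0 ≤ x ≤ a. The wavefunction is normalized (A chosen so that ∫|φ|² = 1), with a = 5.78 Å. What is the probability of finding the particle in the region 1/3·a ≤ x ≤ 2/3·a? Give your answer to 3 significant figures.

|φ|² is the probability density, so P = ∫_{1/3·a}^{2/3·a} |φ|² dx.
The normalization integral ∫|φ|²dx over the whole domain equals a/2·A², and A² cancels in the ratio.
Let u = x/a; then A² and the length scale cancel, so P = ∫_{1/3}^{2/3} sin(π·u)^2 du ÷ ∫_{0}^{1} sin(π·u)^2 du.
With ∫ sin(π·u)^2 du = u/2 - sin(2·π·u)/(4·π) + C, the region integral is √(3)/(4·π) + 1/6 and the full one is 1/2.
Evaluating gives P = (√(3)/2 + π/3)/π.

P ≈ 0.609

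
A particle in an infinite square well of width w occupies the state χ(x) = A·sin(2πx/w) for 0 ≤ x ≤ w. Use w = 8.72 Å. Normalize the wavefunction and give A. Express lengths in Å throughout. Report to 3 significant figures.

Normalization requires ∫|χ|² dx = 1, integrated from 0 to w.
∫|χ|² dx = A²·(w/2).
Setting this equal to 1 gives A² = 1/(w/2).
With w = 8.72: A² = 0.2294 and A = 0.4789.

A ≈ 0.479 Å^(-1/2)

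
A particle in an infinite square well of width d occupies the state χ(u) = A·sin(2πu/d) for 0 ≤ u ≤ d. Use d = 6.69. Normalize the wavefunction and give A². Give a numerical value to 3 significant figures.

A^2 ≈ 0.299

Require ∫ |χ|² du = 1 over the whole domain.
Using sin²θ = (1 − cos 2θ)/2, the integral (without the A² prefactor) comes out to d/2.
So A² = (d/2)^(−1).
With d = 6.69: A² = 0.2990 and A = 0.5468.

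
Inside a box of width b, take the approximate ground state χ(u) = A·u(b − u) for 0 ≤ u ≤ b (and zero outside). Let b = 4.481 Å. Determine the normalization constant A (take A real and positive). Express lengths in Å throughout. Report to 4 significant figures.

A ≈ 0.1289 Å^(-5/2)

Require ∫ |χ|² du = 1 over the whole domain.
The integral (without the A² prefactor) comes out to b^5/30.
So A² = (b^5/30)^(−1).
Substituting b = 4.481 gives A² = 0.016605, so A = 0.12886.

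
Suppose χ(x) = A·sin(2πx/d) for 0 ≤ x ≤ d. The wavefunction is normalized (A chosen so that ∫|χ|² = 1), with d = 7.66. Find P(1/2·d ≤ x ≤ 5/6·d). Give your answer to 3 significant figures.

The probability is P = ∫ |χ|² dx over [1/2·d, 5/6·d].
Since A² = 1/(d/2), this is the region integral divided by the full normalization integral.
In terms of u = x/d (A² and the length scale cancel between numerator and denominator), P = [∫_{1/2}^{5/6} sin(2·π·u)^2 du] / [∫_{0}^{1} sin(2·π·u)^2 du].
With ∫ sin(2·π·u)^2 du = u/2 - sin(4·π·u)/(8·π) + C, the region integral is √(3)/(16·π) + 1/6 and the full one is 1/2.
Evaluating gives P = (√(3)/8 + π/3)/π.

P ≈ 0.402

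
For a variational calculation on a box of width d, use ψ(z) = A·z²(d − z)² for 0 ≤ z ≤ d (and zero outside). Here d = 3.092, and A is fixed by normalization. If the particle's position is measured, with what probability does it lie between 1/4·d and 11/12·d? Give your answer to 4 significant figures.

|ψ|² is the probability density, so P = ∫_{1/4·d}^{11/12·d} |ψ|² dz.
Since A² = 1/(d^9/630), this is the region integral divided by the full normalization integral.
In terms of u = z/d (A² and the length scale cancel between numerator and denominator), P = [∫_{1/4}^{11/12} u^4·(1 - u)^4 du] / [∫_{0}^{1} u^4·(1 - u)^4 du].
Using ∫ u^4·(1 - u)^4 du = u^5·(70·u^4 - 315·u^3 + 540·u^2 - 420·u + 126)/630, the numerator is ≈ 0.00150904 and the denominator is 1/630.
This works out to P = 0.95069.

P ≈ 0.9507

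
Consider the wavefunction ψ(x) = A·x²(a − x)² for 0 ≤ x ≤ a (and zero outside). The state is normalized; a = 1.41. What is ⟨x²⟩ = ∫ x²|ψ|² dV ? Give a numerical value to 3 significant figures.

⟨x^2⟩ ≈ 0.542

By definition ⟨x²⟩ = ∫ x^2 |ψ(x)|² dx.
Evaluating both integrals, ⟨x²⟩ = 3·a^2/11.
Putting a = 1.41 gives 0.5422.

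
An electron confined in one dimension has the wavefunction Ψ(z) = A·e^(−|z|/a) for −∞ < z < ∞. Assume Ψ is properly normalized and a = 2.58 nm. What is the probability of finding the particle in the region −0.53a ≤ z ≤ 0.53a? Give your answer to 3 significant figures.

P ≈ 0.654

|Ψ|² is the probability density, so P = ∫_{−0.53a}^{0.53a} |Ψ|² dz.
With A² fixed by ∫|Ψ|² = 1, i.e. A² = (a)^(−1), substitute and integrate.
By symmetry take twice the z ≥ 0 contribution in numerator and denominator; the 2's cancel. In terms of u = z/a (A² and the length scale cancel between numerator and denominator), P = [∫_{0}^{0.53} e^(-2·u) du] / [∫_{0}^{∞} e^(-2·u) du].
An antiderivative of e^(-2·u) is -e^(-2·u)/2; evaluating from 0 to 0.53 gives 1/2 - e^(-53/50)/2, while the full integral is 1/2.
Evaluating gives P = 0.6535.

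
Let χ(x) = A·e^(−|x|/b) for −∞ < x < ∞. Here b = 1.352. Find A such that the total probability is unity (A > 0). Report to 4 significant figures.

We need A² ∫|f|² dx = 1, taking the integral from −∞ to ∞.
Carrying out the integral gives A² · b.
So A² = (b)^(−1).
Plugging in b = 1.352 yields A = 0.86003.

A ≈ 0.8600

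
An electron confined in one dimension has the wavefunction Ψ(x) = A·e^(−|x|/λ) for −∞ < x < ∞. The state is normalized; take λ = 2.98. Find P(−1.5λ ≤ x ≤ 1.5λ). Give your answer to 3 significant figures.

P = ∫_{−1.5λ}^{1.5λ} |Ψ(x)|² dx.
With A² fixed by ∫|Ψ|² = 1, i.e. A² = (λ)^(−1), substitute and integrate.
By symmetry take twice the x ≥ 0 contribution in numerator and denominator; the 2's cancel. In terms of u = x/λ (A² and the length scale cancel between numerator and denominator), P = [∫_{0}^{1.5} e^(-2·u) du] / [∫_{0}^{∞} e^(-2·u) du].
Using ∫ e^(-2·u) du = -e^(-2·u)/2, the numerator is 1/2 - e^(-3)/2 and the denominator is 1/2.
This works out to P = 0.9502.

P ≈ 0.950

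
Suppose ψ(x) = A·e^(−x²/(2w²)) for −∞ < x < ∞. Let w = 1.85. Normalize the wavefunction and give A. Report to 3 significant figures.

A ≈ 0.552

We need A² ∫|f|² dx = 1, taking the integral from −∞ to ∞.
Using the Gaussian integral ∫_{−∞}^{∞} e^(−αx²) dx = √(π/α), with ψ = A·e^(−x²/(2w²)), the integral evaluates to A²·[√(π)·w].
So A² = (√(π)·w)^(−1).
Plugging in w = 1.85 yields A = 0.5522.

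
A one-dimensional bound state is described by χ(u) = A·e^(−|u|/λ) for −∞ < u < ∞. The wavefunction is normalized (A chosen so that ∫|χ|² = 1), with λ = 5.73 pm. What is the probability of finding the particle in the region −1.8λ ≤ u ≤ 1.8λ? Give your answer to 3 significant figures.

P = ∫_{−1.8λ}^{1.8λ} |χ(u)|² du.
With A² fixed by ∫|χ|² = 1, i.e. A² = (λ)^(−1), substitute and integrate.
By symmetry take twice the u ≥ 0 contribution in numerator and denominator; the 2's cancel. In terms of t = u/λ (A² and the length scale cancel between numerator and denominator), P = [∫_{0}^{1.8} e^(-2·t) dt] / [∫_{0}^{∞} e^(-2·t) dt].
An antiderivative of e^(-2·t) is -e^(-2·t)/2; evaluating from 0 to 1.8 gives 1/2 - e^(-18/5)/2, while the full integral is 1/2.
This works out to P = 0.9727.

P ≈ 0.973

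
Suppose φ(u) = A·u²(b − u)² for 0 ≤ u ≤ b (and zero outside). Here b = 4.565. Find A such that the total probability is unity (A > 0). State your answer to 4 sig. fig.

Normalization requires ∫|φ|² du = 1, integrated from 0 to b.
Expanding the polynomial and integrating term by term, ∫|φ|² du = A²·(b^9/630).
So A² = (b^9/630)^(−1).
Plugging in b = 4.565 yields A = 0.027051.

A ≈ 0.02705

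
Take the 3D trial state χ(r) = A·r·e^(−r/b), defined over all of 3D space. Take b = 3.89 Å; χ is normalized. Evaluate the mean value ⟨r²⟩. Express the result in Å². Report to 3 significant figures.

⟨r^2⟩ ≈ 113 Å^2

⟨r²⟩ = ∫ r^2 |χ|² 4πr² dr over the full domain.
With ∫₀^∞ r^6 e^(−αr) dr = 6!/α^7, evaluating both integrals, ⟨r²⟩ = 15·b^2/2.
Putting b = 3.89 gives 113.5.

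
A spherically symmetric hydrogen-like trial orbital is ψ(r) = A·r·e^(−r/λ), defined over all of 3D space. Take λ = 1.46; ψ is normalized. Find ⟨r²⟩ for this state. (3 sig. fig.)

⟨r²⟩ = ∫ r^2 |ψ|² 4πr² dr over the full domain.
Since the A² factors cancel between numerator and denominator, ⟨r²⟩ = 15·λ^2/2.
Putting λ = 1.46 gives 15.99.

⟨r^2⟩ ≈ 16.0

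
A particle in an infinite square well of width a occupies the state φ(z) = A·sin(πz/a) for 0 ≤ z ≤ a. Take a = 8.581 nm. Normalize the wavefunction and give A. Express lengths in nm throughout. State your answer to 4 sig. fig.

Require ∫ |φ|² dz = 1 over the whole domain.
With ∫₀^a sin²(nπz/a) dz = a/2, with φ = A·sin(πz/a), the integral evaluates to A²·[a/2].
With a = 8.581: A² = 0.23307 and A = 0.48278.

A ≈ 0.4828 nm^(-1/2)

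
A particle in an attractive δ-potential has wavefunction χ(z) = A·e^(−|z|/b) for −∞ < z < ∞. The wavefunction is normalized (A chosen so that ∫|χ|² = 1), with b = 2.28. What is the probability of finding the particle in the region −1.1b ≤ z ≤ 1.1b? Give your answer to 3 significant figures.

P ≈ 0.889

|χ|² is the probability density, so P = ∫_{−1.1b}^{1.1b} |χ|² dz.
The normalization integral ∫|χ|²dz over the whole domain equals b·A², and A² cancels in the ratio.
By symmetry take twice the z ≥ 0 contribution in numerator and denominator; the 2's cancel. Substituting u = z/b, A² and the length scale cancel in the ratio: P = ∫_{0}^{1.1} e^(-2·u) du / ∫_{0}^{∞} e^(-2·u) du.
An antiderivative of e^(-2·u) is -e^(-2·u)/2; evaluating from 0 to 1.1 gives 1/2 - e^(-11/5)/2, while the full integral is 1/2.
Evaluating gives P = 0.8892.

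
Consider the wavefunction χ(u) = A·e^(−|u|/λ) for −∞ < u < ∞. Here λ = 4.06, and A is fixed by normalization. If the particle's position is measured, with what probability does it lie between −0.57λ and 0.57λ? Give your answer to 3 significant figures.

|χ|² is the probability density, so P = ∫_{−0.57λ}^{0.57λ} |χ|² du.
With A² fixed by ∫|χ|² = 1, i.e. A² = (λ)^(−1), substitute and integrate.
By symmetry take twice the u ≥ 0 contribution in numerator and denominator; the 2's cancel. Substituting t = u/λ, A² and the length scale cancel in the ratio: P = ∫_{0}^{0.57} e^(-2·t) dt / ∫_{0}^{∞} e^(-2·t) dt.
Using ∫ e^(-2·t) dt = -e^(-2·t)/2, the numerator is 1/2 - e^(-57/50)/2 and the denominator is 1/2.
Taking the ratio, P = 0.6802.

P ≈ 0.680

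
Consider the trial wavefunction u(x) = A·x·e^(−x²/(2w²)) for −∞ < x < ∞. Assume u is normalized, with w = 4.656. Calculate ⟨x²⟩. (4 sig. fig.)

The expectation value is the |u|²-weighted average of x^2: ∫ x^2|u|² dx.
Differentiating ∫e^(−αx²) dx = √(π/α) under α to get the higher moments, the ratio of the moment integral to the normalization integral gives ⟨x²⟩ = 3·w^2/2.
Putting w = 4.656 gives 32.518.

⟨x^2⟩ ≈ 32.52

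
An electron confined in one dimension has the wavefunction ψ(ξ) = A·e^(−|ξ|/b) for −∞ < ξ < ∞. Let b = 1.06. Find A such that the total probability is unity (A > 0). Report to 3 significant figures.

A ≈ 0.971

We need A² ∫|f|² dξ = 1, taking the integral from −∞ to ∞.
Using ∫₀^∞ ξⁿ e^(−αξ) dξ = n!/αⁿ⁺¹, ∫|ψ|² dξ = A²·(b).
With b = 1.06: A² = 0.9434 and A = 0.9713.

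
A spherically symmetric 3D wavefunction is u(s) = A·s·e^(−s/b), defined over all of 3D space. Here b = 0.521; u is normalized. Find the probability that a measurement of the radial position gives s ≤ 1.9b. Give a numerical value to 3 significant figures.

P ≈ 0.332

P = ∫ |u|² 4πs² ds over s ≤ 1.9b.
The full normalization integral is A²·[3·π·b^5] = 1, fixing A².
Substituting t = s/b, A², 4π and the length scale all cancel in the ratio: P = ∫_{0}^{1.9} t^4·e^(-2·t) dt / ∫_{0}^{∞} t^4·e^(-2·t) dt.
Using ∫ t^4·e^(-2·t) dt = -(t^4/2 + t^3 + 3·t^2/2 + 3·t/2 + 3/4)·e^(-2·t), the numerator is ≈ 0.24912 and the denominator is 3/4.
This evaluates to P = 0.3322.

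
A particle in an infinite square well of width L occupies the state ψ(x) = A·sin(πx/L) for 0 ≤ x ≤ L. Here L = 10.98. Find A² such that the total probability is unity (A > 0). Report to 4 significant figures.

We need A² ∫|f|² dx = 1, taking the integral from 0 to L.
Using sin²θ = (1 − cos 2θ)/2, with ψ = A·sin(πx/L), the integral evaluates to A²·[L/2].
So A² = (L/2)^(−1).
Plugging in L = 10.98 yields A = 0.42679.

A^2 ≈ 0.1821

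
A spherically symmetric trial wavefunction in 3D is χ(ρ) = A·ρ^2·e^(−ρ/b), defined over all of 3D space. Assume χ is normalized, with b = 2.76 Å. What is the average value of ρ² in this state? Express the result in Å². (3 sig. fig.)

⟨ρ²⟩ = ∫ ρ^2 |χ|² 4πρ² dρ over the full domain.
Evaluating both integrals, ⟨ρ²⟩ = 14·b^2.
Putting b = 2.76 gives 106.6.

⟨ρ^2⟩ ≈ 107 Å^2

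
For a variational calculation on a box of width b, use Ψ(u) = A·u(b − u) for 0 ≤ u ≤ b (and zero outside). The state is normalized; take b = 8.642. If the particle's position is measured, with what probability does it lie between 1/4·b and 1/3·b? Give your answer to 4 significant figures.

P ≈ 0.1064

P = ∫_{1/4·b}^{1/3·b} |Ψ(u)|² du.
The normalization integral ∫|Ψ|²du over the whole domain equals b^5/30·A², and A² cancels in the ratio.
Substituting t = u/b, A² and the length scale cancel in the ratio: P = ∫_{1/4}^{1/3} t^2·(1 - t)^2 dt / ∫_{0}^{1} t^2·(1 - t)^2 dt.
Using ∫ t^2·(1 - t)^2 dt = t^3·(6·t^2 - 15·t + 10)/30, the numerator is ≈ 0.00354536 and the denominator is 1/30.
The result is P = 0.10636.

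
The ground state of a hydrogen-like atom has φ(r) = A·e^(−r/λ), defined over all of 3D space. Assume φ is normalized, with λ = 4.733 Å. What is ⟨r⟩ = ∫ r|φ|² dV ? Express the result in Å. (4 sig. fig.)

⟨r⟩ ≈ 7.100 Å

The expectation value is the |φ|²-weighted average of r: ∫ r|φ|² 4πr² dr.
Evaluating both integrals, ⟨r⟩ = 3·λ/2.
With λ = 4.733, ⟨r⟩ = 7.0995.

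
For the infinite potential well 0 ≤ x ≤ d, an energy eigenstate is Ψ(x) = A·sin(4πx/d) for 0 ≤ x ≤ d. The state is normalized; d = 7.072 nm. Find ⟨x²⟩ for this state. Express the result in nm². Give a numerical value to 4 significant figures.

⟨x^2⟩ ≈ 16.51 nm^2

The expectation value is the |Ψ|²-weighted average of x^2: ∫ x^2|Ψ|² dx.
Since the A² factors cancel between numerator and denominator, ⟨x²⟩ = -d^2/(32·π^2) + d^2/3.
Putting d = 7.072 gives 16.513.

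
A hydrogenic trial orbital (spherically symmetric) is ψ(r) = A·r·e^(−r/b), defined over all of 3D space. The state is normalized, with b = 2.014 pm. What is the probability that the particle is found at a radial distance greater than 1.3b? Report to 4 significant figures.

With dV = 4πr²dr, the probability is ∫|ψ|² dV over r > 1.3b.
A² is fixed by ∫₀^∞ 4πr²|ψ|² dr = 1, i.e. A² = (3·π·b^5)^(−1).
Let u = r/b; then A², 4π and the length scale all cancel, so P = ∫_{1.3}^{∞} u^4·e^(-2·u) du ÷ ∫_{0}^{∞} u^4·e^(-2·u) du.
Using ∫ u^4·e^(-2·u) du = -(u^4/2 + u^3 + 3·u^2/2 + 3·u/2 + 3/4)·e^(-2·u), the numerator is ≈ 0.658068 and the denominator is 3/4.
This evaluates to P = 0.87742.

P ≈ 0.8774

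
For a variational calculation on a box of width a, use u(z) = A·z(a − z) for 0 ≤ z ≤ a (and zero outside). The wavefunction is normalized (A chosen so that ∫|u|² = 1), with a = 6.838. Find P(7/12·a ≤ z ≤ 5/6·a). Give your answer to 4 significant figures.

The probability is P = ∫ |u|² dz over [7/12·a, 5/6·a].
Since A² = 1/(a^5/30), this is the region integral divided by the full normalization integral.
Let t = z/a; then A² and the length scale cancel, so P = ∫_{7/12}^{5/6} t^2·(1 - t)^2 dt ÷ ∫_{0}^{1} t^2·(1 - t)^2 dt.
An antiderivative of t^2·(1 - t)^2 is t^3·(6·t^2 - 15·t + 10)/30; evaluating from 7/12 to 5/6 gives ≈ 0.0103709, while the full integral is 1/30.
Evaluating gives P = 0.31113.

P ≈ 0.3111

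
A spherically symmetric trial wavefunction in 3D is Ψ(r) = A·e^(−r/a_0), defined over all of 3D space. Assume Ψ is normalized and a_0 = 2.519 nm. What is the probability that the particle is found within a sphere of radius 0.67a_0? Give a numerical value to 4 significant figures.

P ≈ 0.1522

Integrate the radial probability density 4πr²|Ψ|² over r ≤ 0.67a_0.
The full normalization integral is A²·[π·a_0^3] = 1, fixing A².
In terms of u = r/a_0 (A², 4π and the length scale all cancel between numerator and denominator), P = [∫_{0}^{0.67} u^2·e^(-2·u) du] / [∫_{0}^{∞} u^2·e^(-2·u) du].
With ∫ u^2·e^(-2·u) du = -(2·u^2 + 2·u + 1)·e^(-2·u)/4 + C, the region integral is ≈ 0.0380490 and the full one is 1/4.
This evaluates to P = 0.15220.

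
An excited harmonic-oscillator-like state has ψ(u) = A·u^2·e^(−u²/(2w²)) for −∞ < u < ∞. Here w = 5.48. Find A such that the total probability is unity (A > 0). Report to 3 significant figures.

We need A² ∫|f|² du = 1, taking the integral from −∞ to ∞.
Differentiating ∫e^(−αu²) du = √(π/α) under α to get the higher moments, ∫|ψ|² du = A²·(3·√(π)·w^5/4).
So A² = (3·√(π)·w^5/4)^(−1).
With w = 5.48: A² = 0.0001522 and A = 0.01234.

A ≈ 0.0123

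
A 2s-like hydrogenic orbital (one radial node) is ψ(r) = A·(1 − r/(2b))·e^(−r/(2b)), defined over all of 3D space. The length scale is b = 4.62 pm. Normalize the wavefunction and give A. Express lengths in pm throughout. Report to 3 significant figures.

We need A² ∫|f|² 4πr² dr = 1, taking the integral from 0 to ∞.
(Spherical symmetry: dV = 4πr² dr.)
The integral (without the A² prefactor) comes out to 8·π·b^3.
Hence A² = 1/[8·π·b^3].
Substituting b = 4.62 gives A² = 0.0004035, so A = 0.02009.

A ≈ 0.0201 pm^(-3/2)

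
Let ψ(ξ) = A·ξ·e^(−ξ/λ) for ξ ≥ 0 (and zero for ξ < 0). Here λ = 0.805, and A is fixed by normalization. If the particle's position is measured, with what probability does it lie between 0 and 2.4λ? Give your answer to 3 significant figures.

P = ∫_{0}^{2.4λ} |ψ(ξ)|² dξ.
Since A² = 1/(λ^3/4), this is the region integral divided by the full normalization integral.
Substituting u = ξ/λ, A² and the length scale cancel in the ratio: P = ∫_{0}^{2.4} u^2·e^(-2·u) du / ∫_{0}^{∞} u^2·e^(-2·u) du.
An antiderivative of u^2·e^(-2·u) is -(2·u^2 + 2·u + 1)·e^(-2·u)/4; evaluating from 0 to 2.4 gives 1/4 - 433·e^(-24/5)/100, while the full integral is 1/4.
The result is P = 0.8575.

P ≈ 0.857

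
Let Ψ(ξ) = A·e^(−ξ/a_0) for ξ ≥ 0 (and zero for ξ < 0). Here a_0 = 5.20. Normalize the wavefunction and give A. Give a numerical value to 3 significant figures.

A ≈ 0.620

We need A² ∫|f|² dξ = 1, taking the integral from 0 to ∞.
∫|Ψ|² dξ = A²·(a_0/2).
With a_0 = 5.20: A² = 0.3846 and A = 0.6202.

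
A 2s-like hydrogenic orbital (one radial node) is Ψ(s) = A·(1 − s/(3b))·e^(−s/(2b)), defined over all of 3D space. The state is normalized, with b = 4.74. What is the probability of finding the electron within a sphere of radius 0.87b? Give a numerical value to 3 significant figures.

P ≈ 0.110

Integrate the radial probability density 4πs²|Ψ|² over s ≤ 0.87b.
The full normalization integral is A²·[8·π·b^3/3] = 1, fixing A².
Let u = s/b; then A², 4π and the length scale all cancel, so P = ∫_{0}^{0.87} u^2·(1 - u/3)^2·e^(-u) du ÷ ∫_{0}^{∞} u^2·(1 - u/3)^2·e^(-u) du.
With ∫ u^2·(1 - u/3)^2·e^(-u) du = (-u^4 + 2·u^3 - 3·u^2 - 6·u - 6)·e^(-u)/9 + C, the region integral is ≈ 0.073311 and the full one is 2/3.
This evaluates to P = 0.1100.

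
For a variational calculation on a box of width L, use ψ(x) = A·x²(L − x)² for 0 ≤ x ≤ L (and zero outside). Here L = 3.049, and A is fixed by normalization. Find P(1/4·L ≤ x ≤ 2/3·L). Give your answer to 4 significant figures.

|ψ|² is the probability density, so P = ∫_{1/4·L}^{2/3·L} |ψ|² dx.
With A² fixed by ∫|ψ|² = 1, i.e. A² = (L^9/630)^(−1), substitute and integrate.
In terms of u = x/L (A² and the length scale cancel between numerator and denominator), P = [∫_{1/4}^{2/3} u^4·(1 - u)^4 du] / [∫_{0}^{1} u^4·(1 - u)^4 du].
With ∫ u^4·(1 - u)^4 du = u^5·(70·u^4 - 315·u^3 + 540·u^2 - 420·u + 126)/630 + C, the region integral is ≈ 0.00127973 and the full one is 1/630.
This works out to P = 0.80623.

P ≈ 0.8062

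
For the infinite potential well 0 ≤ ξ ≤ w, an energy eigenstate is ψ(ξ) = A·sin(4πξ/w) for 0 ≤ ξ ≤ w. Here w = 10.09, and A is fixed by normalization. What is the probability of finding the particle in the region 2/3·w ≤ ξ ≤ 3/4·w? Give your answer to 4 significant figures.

P = ∫_{2/3·w}^{3/4·w} |ψ(ξ)|² dξ.
The normalization integral ∫|ψ|²dξ over the whole domain equals w/2·A², and A² cancels in the ratio.
Let u = ξ/w; then A² and the length scale cancel, so P = ∫_{2/3}^{3/4} sin(4·π·u)^2 du ÷ ∫_{0}^{1} sin(4·π·u)^2 du.
An antiderivative of sin(4·π·u)^2 is u/2 - sin(4·π·u)·cos(4·π·u)/(8·π); evaluating from 2/3 to 3/4 gives -√(3)/(32·π) + 1/24, while the full integral is 1/2.
This works out to P = (-√(3)/16 + π/12)/π.

P ≈ 0.04888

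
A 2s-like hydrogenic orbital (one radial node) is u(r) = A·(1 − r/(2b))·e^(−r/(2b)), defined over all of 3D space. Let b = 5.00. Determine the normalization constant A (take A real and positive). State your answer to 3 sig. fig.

A ≈ 0.0178

Normalization requires ∫|u|² 4πr² dr = 1, integrated from 0 to ∞.
In 3D with spherical symmetry the volume element is 4πr² dr.
With u = A·(1 − r/(2b))·e^(−r/(2b)), the integral evaluates to A²·[8·π·b^3].
Hence A² = 1/[8·π·b^3].
With b = 5.00: A² = 0.0003183 and A = 0.01784.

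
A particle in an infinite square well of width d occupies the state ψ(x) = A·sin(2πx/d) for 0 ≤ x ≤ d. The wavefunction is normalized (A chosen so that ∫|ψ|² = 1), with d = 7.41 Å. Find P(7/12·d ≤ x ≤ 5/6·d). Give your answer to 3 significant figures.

P = ∫_{7/12·d}^{5/6·d} |ψ(x)|² dx.
The normalization integral ∫|ψ|²dx over the whole domain equals d/2·A², and A² cancels in the ratio.
Substituting u = x/d, A² and the length scale cancel in the ratio: P = ∫_{7/12}^{5/6} sin(2·π·u)^2 du / ∫_{0}^{1} sin(2·π·u)^2 du.
With ∫ sin(2·π·u)^2 du = u/2 - sin(4·π·u)/(8·π) + C, the region integral is √(3)/(8·π) + 1/8 and the full one is 1/2.
Evaluating gives P = (√(3) + π)/(4·π).

P ≈ 0.388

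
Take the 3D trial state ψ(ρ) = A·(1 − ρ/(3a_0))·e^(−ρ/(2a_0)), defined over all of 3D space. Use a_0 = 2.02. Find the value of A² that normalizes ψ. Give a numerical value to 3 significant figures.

We need A² ∫|f|² 4πρ² dρ = 1, taking the integral from 0 to ∞.
Recall ∫₀^∞ ρ^m e^(−ρ/β) dρ = m!·β^(m+1), ∫|ψ|² 4πρ² dρ = A²·(8·π·a_0^3/3).
So A² = (8·π·a_0^3/3)^(−1).
Substituting a_0 = 2.02 gives A² = 0.01448, so A = 0.1203.

A^2 ≈ 0.0145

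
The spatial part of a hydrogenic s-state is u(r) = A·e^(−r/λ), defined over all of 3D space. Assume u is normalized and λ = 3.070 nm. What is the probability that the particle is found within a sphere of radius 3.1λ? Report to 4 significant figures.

P ≈ 0.9464

With dV = 4πr²dr, the probability is ∫|u|² dV over r ≤ 3.1λ.
The full normalization integral is A²·[π·λ^3] = 1, fixing A².
In terms of t = r/λ (A², 4π and the length scale all cancel between numerator and denominator), P = [∫_{0}^{3.1} t^2·e^(-2·t) dt] / [∫_{0}^{∞} t^2·e^(-2·t) dt].
Using ∫ t^2·e^(-2·t) dt = -(2·t^2 + 2·t + 1)·e^(-2·t)/4, the numerator is 1/4 - 1321·e^(-31/5)/200 and the denominator is 1/4.
Taking the ratio yields P = 0.94638.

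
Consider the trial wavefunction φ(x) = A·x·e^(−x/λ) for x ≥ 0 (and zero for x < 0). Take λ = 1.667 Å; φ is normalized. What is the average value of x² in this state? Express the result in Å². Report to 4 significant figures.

⟨x^2⟩ ≈ 8.337 Å^2

By definition ⟨x²⟩ = ∫ x^2 |φ(x)|² dx.
Since the A² factors cancel between numerator and denominator, ⟨x²⟩ = 3·λ^2.
Putting λ = 1.667 gives 8.3367.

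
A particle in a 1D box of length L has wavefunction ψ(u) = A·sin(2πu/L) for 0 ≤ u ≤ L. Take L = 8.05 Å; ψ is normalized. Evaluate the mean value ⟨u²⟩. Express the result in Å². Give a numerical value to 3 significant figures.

The expectation value is the |ψ|²-weighted average of u^2: ∫ u^2|ψ|² du.
Using sin²θ = (1 − cos 2θ)/2, since the A² factors cancel between numerator and denominator, ⟨u²⟩ = -L^2/(8·π^2) + L^2/3.
With L = 8.05, ⟨u^2⟩ = 20.78.

⟨u^2⟩ ≈ 20.8 Å^2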